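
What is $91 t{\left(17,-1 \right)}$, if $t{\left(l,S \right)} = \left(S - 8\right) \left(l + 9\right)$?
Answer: $-21294$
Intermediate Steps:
$t{\left(l,S \right)} = \left(-8 + S\right) \left(9 + l\right)$
$91 t{\left(17,-1 \right)} = 91 \left(-72 - 136 + 9 \left(-1\right) - 17\right) = 91 \left(-72 - 136 - 9 - 17\right) = 91 \left(-234\right) = -21294$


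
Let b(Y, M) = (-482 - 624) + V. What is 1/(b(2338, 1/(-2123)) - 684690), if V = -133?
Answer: -1/685929 ≈ -1.4579e-6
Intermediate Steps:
b(Y, M) = -1239 (b(Y, M) = (-482 - 624) - 133 = -1106 - 133 = -1239)
1/(b(2338, 1/(-2123)) - 684690) = 1/(-1239 - 684690) = 1/(-685929) = -1/685929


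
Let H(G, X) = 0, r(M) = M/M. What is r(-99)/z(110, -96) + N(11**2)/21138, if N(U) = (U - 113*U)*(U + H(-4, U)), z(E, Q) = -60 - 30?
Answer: -24600403/317070 ≈ -77.587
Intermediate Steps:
r(M) = 1
z(E, Q) = -90
N(U) = -112*U**2 (N(U) = (U - 113*U)*(U + 0) = (-112*U)*U = -112*U**2)
r(-99)/z(110, -96) + N(11**2)/21138 = 1/(-90) - 112*(11**2)**2/21138 = 1*(-1/90) - 112*121**2*(1/21138) = -1/90 - 112*14641*(1/21138) = -1/90 - 1639792*1/21138 = -1/90 - 819896/10569 = -24600403/317070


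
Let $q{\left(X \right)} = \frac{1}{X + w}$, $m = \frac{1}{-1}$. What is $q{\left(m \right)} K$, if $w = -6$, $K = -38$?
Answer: $\frac{38}{7} \approx 5.4286$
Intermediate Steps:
$m = -1$
$q{\left(X \right)} = \frac{1}{-6 + X}$ ($q{\left(X \right)} = \frac{1}{X - 6} = \frac{1}{-6 + X}$)
$q{\left(m \right)} K = \frac{1}{-6 - 1} \left(-38\right) = \frac{1}{-7} \left(-38\right) = \left(- \frac{1}{7}\right) \left(-38\right) = \frac{38}{7}$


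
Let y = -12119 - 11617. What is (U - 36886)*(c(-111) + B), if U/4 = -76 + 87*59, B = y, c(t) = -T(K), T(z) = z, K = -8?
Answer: 395261024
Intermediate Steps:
y = -23736
c(t) = 8 (c(t) = -1*(-8) = 8)
B = -23736
U = 20228 (U = 4*(-76 + 87*59) = 4*(-76 + 5133) = 4*5057 = 20228)
(U - 36886)*(c(-111) + B) = (20228 - 36886)*(8 - 23736) = -16658*(-23728) = 395261024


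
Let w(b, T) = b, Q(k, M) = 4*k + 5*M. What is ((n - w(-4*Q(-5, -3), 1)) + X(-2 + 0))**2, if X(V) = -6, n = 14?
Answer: 17424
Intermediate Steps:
((n - w(-4*Q(-5, -3), 1)) + X(-2 + 0))**2 = ((14 - (-4)*(4*(-5) + 5*(-3))) - 6)**2 = ((14 - (-4)*(-20 - 15)) - 6)**2 = ((14 - (-4)*(-35)) - 6)**2 = ((14 - 1*140) - 6)**2 = ((14 - 140) - 6)**2 = (-126 - 6)**2 = (-132)**2 = 17424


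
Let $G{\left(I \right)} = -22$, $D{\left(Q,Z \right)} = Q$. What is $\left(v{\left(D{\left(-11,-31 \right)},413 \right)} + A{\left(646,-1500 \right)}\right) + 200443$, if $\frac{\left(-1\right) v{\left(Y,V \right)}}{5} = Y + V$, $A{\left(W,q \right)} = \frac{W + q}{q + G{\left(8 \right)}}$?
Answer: $\frac{151007940}{761} \approx 1.9843 \cdot 10^{5}$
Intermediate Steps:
$A{\left(W,q \right)} = \frac{W + q}{-22 + q}$ ($A{\left(W,q \right)} = \frac{W + q}{q - 22} = \frac{W + q}{-22 + q}$)
$v{\left(Y,V \right)} = - 5 V - 5 Y$ ($v{\left(Y,V \right)} = - 5 \left(Y + V\right) = - 5 \left(V + Y\right) = - 5 V - 5 Y$)
$\left(v{\left(D{\left(-11,-31 \right)},413 \right)} + A{\left(646,-1500 \right)}\right) + 200443 = \left(\left(\left(-5\right) 413 - -55\right) + \frac{646 - 1500}{-22 - 1500}\right) + 200443 = \left(\left(-2065 + 55\right) + \frac{1}{-1522} \left(-854\right)\right) + 200443 = \left(-2010 - - \frac{427}{761}\right) + 200443 = \left(-2010 + \frac{427}{761}\right) + 200443 = - \frac{1529183}{761} + 200443 = \frac{151007940}{761}$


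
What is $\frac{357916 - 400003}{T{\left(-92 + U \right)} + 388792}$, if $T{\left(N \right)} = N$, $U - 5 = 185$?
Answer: $- \frac{14029}{129630} \approx -0.10822$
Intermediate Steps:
$U = 190$ ($U = 5 + 185 = 190$)
$\frac{357916 - 400003}{T{\left(-92 + U \right)} + 388792} = \frac{357916 - 400003}{\left(-92 + 190\right) + 388792} = - \frac{42087}{98 + 388792} = - \frac{42087}{388890} = \left(-42087\right) \frac{1}{388890} = - \frac{14029}{129630}$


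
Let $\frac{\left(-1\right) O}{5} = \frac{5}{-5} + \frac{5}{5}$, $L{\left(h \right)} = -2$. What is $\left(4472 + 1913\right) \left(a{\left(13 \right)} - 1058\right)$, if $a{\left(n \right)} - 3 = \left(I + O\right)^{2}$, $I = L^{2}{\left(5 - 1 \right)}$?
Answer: $-6634015$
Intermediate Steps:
$O = 0$ ($O = - 5 \left(\frac{5}{-5} + \frac{5}{5}\right) = - 5 \left(5 \left(- \frac{1}{5}\right) + 5 \cdot \frac{1}{5}\right) = - 5 \left(-1 + 1\right) = \left(-5\right) 0 = 0$)
$I = 4$ ($I = \left(-2\right)^{2} = 4$)
$a{\left(n \right)} = 19$ ($a{\left(n \right)} = 3 + \left(4 + 0\right)^{2} = 3 + 4^{2} = 3 + 16 = 19$)
$\left(4472 + 1913\right) \left(a{\left(13 \right)} - 1058\right) = \left(4472 + 1913\right) \left(19 - 1058\right) = 6385 \left(-1039\right) = -6634015$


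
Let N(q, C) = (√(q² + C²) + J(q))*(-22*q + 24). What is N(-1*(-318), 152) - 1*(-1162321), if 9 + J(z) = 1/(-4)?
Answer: 1226812 - 13944*√31057 ≈ -1.2305e+6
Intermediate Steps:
J(z) = -37/4 (J(z) = -9 + 1/(-4) = -9 - ¼ = -37/4)
N(q, C) = (24 - 22*q)*(-37/4 + √(C² + q²)) (N(q, C) = (√(q² + C²) - 37/4)*(-22*q + 24) = (√(C² + q²) - 37/4)*(24 - 22*q) = (-37/4 + √(C² + q²))*(24 - 22*q) = (24 - 22*q)*(-37/4 + √(C² + q²)))
N(-1*(-318), 152) - 1*(-1162321) = (-222 + 24*√(152² + (-1*(-318))²) + 407*(-1*(-318))/2 - 22*(-1*(-318))*√(152² + (-1*(-318))²)) - 1*(-1162321) = (-222 + 24*√(23104 + 318²) + (407/2)*318 - 22*318*√(23104 + 318²)) + 1162321 = (-222 + 24*√(23104 + 101124) + 64713 - 22*318*√(23104 + 101124)) + 1162321 = (-222 + 24*√124228 + 64713 - 22*318*√124228) + 1162321 = (-222 + 24*(2*√31057) + 64713 - 22*318*2*√31057) + 1162321 = (-222 + 48*√31057 + 64713 - 13992*√31057) + 1162321 = (64491 - 13944*√31057) + 1162321 = 1226812 - 13944*√31057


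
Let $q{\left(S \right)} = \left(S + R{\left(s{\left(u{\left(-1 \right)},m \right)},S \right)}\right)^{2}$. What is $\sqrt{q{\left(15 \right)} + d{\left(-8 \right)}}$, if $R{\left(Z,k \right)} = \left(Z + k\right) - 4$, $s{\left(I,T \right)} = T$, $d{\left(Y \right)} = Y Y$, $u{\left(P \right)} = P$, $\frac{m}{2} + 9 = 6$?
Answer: $4 \sqrt{29} \approx 21.541$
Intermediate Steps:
$m = -6$ ($m = -18 + 2 \cdot 6 = -18 + 12 = -6$)
$d{\left(Y \right)} = Y^{2}$
$R{\left(Z,k \right)} = -4 + Z + k$
$q{\left(S \right)} = \left(-10 + 2 S\right)^{2}$ ($q{\left(S \right)} = \left(S - \left(10 - S\right)\right)^{2} = \left(S + \left(-10 + S\right)\right)^{2} = \left(-10 + 2 S\right)^{2}$)
$\sqrt{q{\left(15 \right)} + d{\left(-8 \right)}} = \sqrt{4 \left(-5 + 15\right)^{2} + \left(-8\right)^{2}} = \sqrt{4 \cdot 10^{2} + 64} = \sqrt{4 \cdot 100 + 64} = \sqrt{400 + 64} = \sqrt{464} = 4 \sqrt{29}$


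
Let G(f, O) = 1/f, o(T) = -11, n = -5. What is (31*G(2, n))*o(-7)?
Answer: -341/2 ≈ -170.50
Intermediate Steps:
(31*G(2, n))*o(-7) = (31/2)*(-11) = -341/2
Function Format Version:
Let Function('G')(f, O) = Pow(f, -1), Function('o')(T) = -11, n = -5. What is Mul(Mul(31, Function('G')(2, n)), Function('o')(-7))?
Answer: Rational(-341, 2) ≈ -170.50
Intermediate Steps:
Mul(Mul(31, Function('G')(2, n)), Function('o')(-7)) = Mul(Mul(31, Pow(2, -1)), -11) = Mul(Mul(31, Rational(1, 2)), -11) = Mul(Rational(31, 2), -11) = Rational(-341, 2)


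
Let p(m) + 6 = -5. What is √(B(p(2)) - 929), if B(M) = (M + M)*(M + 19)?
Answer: I*√1105 ≈ 33.242*I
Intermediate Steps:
p(m) = -11 (p(m) = -6 - 5 = -11)
B(M) = 2*M*(19 + M) (B(M) = (2*M)*(19 + M) = 2*M*(19 + M))
√(B(p(2)) - 929) = √(2*(-11)*(19 - 11) - 929) = √(2*(-11)*8 - 929) = √(-176 - 929) = √(-1105) = I*√1105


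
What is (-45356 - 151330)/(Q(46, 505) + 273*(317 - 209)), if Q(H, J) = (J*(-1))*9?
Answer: -21854/2771 ≈ -7.8867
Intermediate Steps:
Q(H, J) = -9*J (Q(H, J) = -J*9 = -9*J)
(-45356 - 151330)/(Q(46, 505) + 273*(317 - 209)) = (-45356 - 151330)/(-9*505 + 273*(317 - 209)) = -196686/(-4545 + 273*108) = -196686/(-4545 + 29484) = -196686/24939 = -196686*1/24939 = -21854/2771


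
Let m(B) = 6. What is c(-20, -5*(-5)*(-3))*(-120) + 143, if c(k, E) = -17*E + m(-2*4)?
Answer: -153577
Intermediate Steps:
c(k, E) = 6 - 17*E (c(k, E) = -17*E + 6 = 6 - 17*E)
c(-20, -5*(-5)*(-3))*(-120) + 143 = (6 - 17*(-5*(-5))*(-3))*(-120) + 143 = (6 - 425*(-3))*(-120) + 143 = (6 - 17*(-75))*(-120) + 143 = (6 + 1275)*(-120) + 143 = 1281*(-120) + 143 = -153720 + 143 = -153577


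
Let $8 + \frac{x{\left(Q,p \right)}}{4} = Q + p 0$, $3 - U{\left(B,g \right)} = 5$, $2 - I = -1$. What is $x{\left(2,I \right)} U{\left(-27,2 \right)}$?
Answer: $48$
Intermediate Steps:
$I = 3$ ($I = 2 - -1 = 2 + 1 = 3$)
$U{\left(B,g \right)} = -2$ ($U{\left(B,g \right)} = 3 - 5 = -2$)
$x{\left(Q,p \right)} = -32 + 4 Q$ ($x{\left(Q,p \right)} = -32 + 4 \left(Q + p 0\right) = -32 + 4 \left(Q + 0\right) = -32 + 4 Q$)
$x{\left(2,I \right)} U{\left(-27,2 \right)} = \left(-32 + 4 \cdot 2\right) \left(-2\right) = \left(-32 + 8\right) \left(-2\right) = \left(-24\right) \left(-2\right) = 48$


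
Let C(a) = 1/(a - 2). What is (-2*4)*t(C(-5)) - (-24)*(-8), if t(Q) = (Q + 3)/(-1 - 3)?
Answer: -1304/7 ≈ -186.29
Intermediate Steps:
C(a) = 1/(-2 + a)
t(Q) = -3/4 - Q/4 (t(Q) = (3 + Q)/(-4) = (3 + Q)*(-1/4) = -3/4 - Q/4)
(-2*4)*t(C(-5)) - (-24)*(-8) = (-2*4)*(-3/4 - 1/(4*(-2 - 5))) - (-24)*(-8) = -8*(-3/4 - 1/4/(-7)) - 1*192 = -8*(-3/4 - 1/4*(-1/7)) - 192 = -8*(-3/4 + 1/28) - 192 = -8*(-5/7) - 192 = 40/7 - 192 = -1304/7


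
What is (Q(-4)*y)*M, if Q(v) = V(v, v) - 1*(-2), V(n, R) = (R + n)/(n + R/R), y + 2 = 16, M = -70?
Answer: -13720/3 ≈ -4573.3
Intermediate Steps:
y = 14 (y = -2 + 16 = 14)
V(n, R) = (R + n)/(1 + n) (V(n, R) = (R + n)/(n + 1) = (R + n)/(1 + n))
Q(v) = 2 + 2*v/(1 + v) (Q(v) = (v + v)/(1 + v) - 1*(-2) = (2*v)/(1 + v) + 2 = 2*v/(1 + v) + 2 = 2 + 2*v/(1 + v))
(Q(-4)*y)*M = ((2*(1 + 2*(-4))/(1 - 4))*14)*(-70) = ((2*(1 - 8)/(-3))*14)*(-70) = ((2*(-⅓)*(-7))*14)*(-70) = ((14/3)*14)*(-70) = (196/3)*(-70) = -13720/3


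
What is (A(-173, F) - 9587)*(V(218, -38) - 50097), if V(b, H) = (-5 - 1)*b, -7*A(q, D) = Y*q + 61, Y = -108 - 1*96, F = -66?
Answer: 5267059110/7 ≈ 7.5244e+8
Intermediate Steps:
Y = -204 (Y = -108 - 96 = -204)
A(q, D) = -61/7 + 204*q/7 (A(q, D) = -(-204*q + 61)/7 = -(61 - 204*q)/7 = -61/7 + 204*q/7)
V(b, H) = -6*b
(A(-173, F) - 9587)*(V(218, -38) - 50097) = ((-61/7 + (204/7)*(-173)) - 9587)*(-6*218 - 50097) = ((-61/7 - 35292/7) - 9587)*(-1308 - 50097) = (-35353/7 - 9587)*(-51405) = -102462/7*(-51405) = 5267059110/7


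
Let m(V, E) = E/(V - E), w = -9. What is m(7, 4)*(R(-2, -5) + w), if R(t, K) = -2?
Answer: -44/3 ≈ -14.667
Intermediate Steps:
m(7, 4)*(R(-2, -5) + w) = (-1*4/(4 - 1*7))*(-2 - 9) = -1*4/(4 - 7)*(-11) = -1*4/(-3)*(-11) = -1*4*(-1/3)*(-11) = (4/3)*(-11) = -44/3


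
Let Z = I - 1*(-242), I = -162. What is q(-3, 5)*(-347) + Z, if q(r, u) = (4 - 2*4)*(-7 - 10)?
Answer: -23516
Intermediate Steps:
q(r, u) = 68 (q(r, u) = (4 - 8)*(-17) = -4*(-17) = 68)
Z = 80 (Z = -162 - 1*(-242) = -162 + 242 = 80)
q(-3, 5)*(-347) + Z = 68*(-347) + 80 = -23596 + 80 = -23516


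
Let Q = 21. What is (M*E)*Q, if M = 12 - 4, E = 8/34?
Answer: 672/17 ≈ 39.529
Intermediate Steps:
E = 4/17 (E = 8*(1/34) = 4/17 ≈ 0.23529)
M = 8
(M*E)*Q = (8*(4/17))*21 = (32/17)*21 = 672/17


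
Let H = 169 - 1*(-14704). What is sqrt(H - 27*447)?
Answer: 2*sqrt(701) ≈ 52.953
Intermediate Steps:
H = 14873 (H = 169 + 14704 = 14873)
sqrt(H - 27*447) = sqrt(14873 - 27*447) = sqrt(14873 - 12069) = sqrt(2804) = 2*sqrt(701)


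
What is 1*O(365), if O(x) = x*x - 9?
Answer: 133216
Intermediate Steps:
O(x) = -9 + x² (O(x) = x² - 9 = -9 + x²)
1*O(365) = 1*(-9 + 365²) = 1*(-9 + 133225) = 1*133216 = 133216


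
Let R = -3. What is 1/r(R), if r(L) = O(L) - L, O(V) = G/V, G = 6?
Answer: 1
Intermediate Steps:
O(V) = 6/V
r(L) = -L + 6/L (r(L) = 6/L - L = -L + 6/L)
1/r(R) = 1/(-1*(-3) + 6/(-3)) = 1/(3 + 6*(-1/3)) = 1/(3 - 2) = 1/1 = 1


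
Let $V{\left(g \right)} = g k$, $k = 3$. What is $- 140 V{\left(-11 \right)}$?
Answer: $4620$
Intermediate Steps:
$V{\left(g \right)} = 3 g$ ($V{\left(g \right)} = g 3 = 3 g$)
$- 140 V{\left(-11 \right)} = - 140 \cdot 3 \left(-11\right) = \left(-140\right) \left(-33\right) = 4620$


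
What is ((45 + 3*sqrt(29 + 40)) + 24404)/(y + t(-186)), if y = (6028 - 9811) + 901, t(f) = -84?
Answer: -24449/2966 - 3*sqrt(69)/2966 ≈ -8.2515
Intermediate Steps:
y = -2882 (y = -3783 + 901 = -2882)
((45 + 3*sqrt(29 + 40)) + 24404)/(y + t(-186)) = ((45 + 3*sqrt(29 + 40)) + 24404)/(-2882 - 84) = ((45 + 3*sqrt(69)) + 24404)/(-2966) = (24449 + 3*sqrt(69))*(-1/2966) = -24449/2966 - 3*sqrt(69)/2966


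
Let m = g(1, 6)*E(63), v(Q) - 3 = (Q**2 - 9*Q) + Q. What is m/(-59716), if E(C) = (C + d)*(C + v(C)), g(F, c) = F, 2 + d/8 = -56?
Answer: 1415931/59716 ≈ 23.711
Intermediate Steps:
d = -464 (d = -16 + 8*(-56) = -16 - 448 = -464)
v(Q) = 3 + Q**2 - 8*Q (v(Q) = 3 + ((Q**2 - 9*Q) + Q) = 3 + (Q**2 - 8*Q) = 3 + Q**2 - 8*Q)
E(C) = (-464 + C)*(3 + C**2 - 7*C) (E(C) = (C - 464)*(C + (3 + C**2 - 8*C)) = (-464 + C)*(3 + C**2 - 7*C))
m = -1415931 (m = 1*(-1392 + 63**3 - 471*63**2 + 3251*63) = 1*(-1392 + 250047 - 471*3969 + 204813) = 1*(-1392 + 250047 - 1869399 + 204813) = 1*(-1415931) = -1415931)
m/(-59716) = -1415931/(-59716) = -1415931*(-1/59716) = 1415931/59716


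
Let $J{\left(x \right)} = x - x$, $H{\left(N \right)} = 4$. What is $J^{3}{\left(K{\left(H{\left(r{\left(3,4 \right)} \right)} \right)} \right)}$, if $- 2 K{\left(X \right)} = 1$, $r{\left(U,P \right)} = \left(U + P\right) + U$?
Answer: $0$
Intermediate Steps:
$r{\left(U,P \right)} = P + 2 U$ ($r{\left(U,P \right)} = \left(P + U\right) + U = P + 2 U$)
$K{\left(X \right)} = - \frac{1}{2}$ ($K{\left(X \right)} = \left(- \frac{1}{2}\right) 1 = - \frac{1}{2}$)
$J{\left(x \right)} = 0$
$J^{3}{\left(K{\left(H{\left(r{\left(3,4 \right)} \right)} \right)} \right)} = 0^{3} = 0$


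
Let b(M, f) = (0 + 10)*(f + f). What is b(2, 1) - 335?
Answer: -315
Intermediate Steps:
b(M, f) = 20*f (b(M, f) = 10*(2*f) = 20*f)
b(2, 1) - 335 = 20*1 - 335 = 20 - 335 = -315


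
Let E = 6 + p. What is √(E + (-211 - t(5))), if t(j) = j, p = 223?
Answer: √13 ≈ 3.6056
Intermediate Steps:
E = 229 (E = 6 + 223 = 229)
√(E + (-211 - t(5))) = √(229 + (-211 - 1*5)) = √(229 + (-211 - 5)) = √(229 - 216) = √13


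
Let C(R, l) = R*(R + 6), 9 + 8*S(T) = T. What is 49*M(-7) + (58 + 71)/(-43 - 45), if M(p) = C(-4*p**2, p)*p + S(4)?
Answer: -140506873/11 ≈ -1.2773e+7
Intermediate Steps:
S(T) = -9/8 + T/8
C(R, l) = R*(6 + R)
M(p) = -5/8 - 4*p**3*(6 - 4*p**2) (M(p) = ((-4*p**2)*(6 - 4*p**2))*p + (-9/8 + (1/8)*4) = (-4*p**2*(6 - 4*p**2))*p + (-9/8 + 1/2) = -4*p**3*(6 - 4*p**2) - 5/8 = -5/8 - 4*p**3*(6 - 4*p**2))
49*M(-7) + (58 + 71)/(-43 - 45) = 49*(-5/8 - 24*(-7)**3 + 16*(-7)**5) + (58 + 71)/(-43 - 45) = 49*(-5/8 - 24*(-343) + 16*(-16807)) + 129/(-88) = 49*(-5/8 + 8232 - 268912) + 129*(-1/88) = 49*(-2085445/8) - 129/88 = -102186805/8 - 129/88 = -140506873/11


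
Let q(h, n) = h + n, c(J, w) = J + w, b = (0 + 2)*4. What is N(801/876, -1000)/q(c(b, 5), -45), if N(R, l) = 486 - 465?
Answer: -21/32 ≈ -0.65625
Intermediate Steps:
b = 8 (b = 2*4 = 8)
N(R, l) = 21
N(801/876, -1000)/q(c(b, 5), -45) = 21/((8 + 5) - 45) = 21/(13 - 45) = 21/(-32) = 21*(-1/32) = -21/32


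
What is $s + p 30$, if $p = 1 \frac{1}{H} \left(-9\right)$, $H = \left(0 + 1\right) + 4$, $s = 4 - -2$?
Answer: $-48$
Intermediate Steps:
$s = 6$ ($s = 4 + 2 = 6$)
$H = 5$ ($H = 1 + 4 = 5$)
$p = - \frac{9}{5}$ ($p = 1 \cdot \frac{1}{5} \left(-9\right) = \frac{1}{5} \left(-9\right) = - \frac{9}{5} \approx -1.8$)
$s + p 30 = 6 - 54 = -48$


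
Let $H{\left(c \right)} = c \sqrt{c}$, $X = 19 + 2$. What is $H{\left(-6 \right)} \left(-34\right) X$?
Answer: $4284 i \sqrt{6} \approx 10494.0 i$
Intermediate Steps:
$X = 21$
$H{\left(c \right)} = c^{\frac{3}{2}}$
$H{\left(-6 \right)} \left(-34\right) X = \left(-6\right)^{\frac{3}{2}} \left(-34\right) 21 = - 6 i \sqrt{6} \left(-34\right) 21 = 204 i \sqrt{6} \cdot 21 = 4284 i \sqrt{6}$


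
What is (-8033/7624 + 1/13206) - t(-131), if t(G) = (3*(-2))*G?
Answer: -39621277879/50341272 ≈ -787.05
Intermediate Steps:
t(G) = -6*G
(-8033/7624 + 1/13206) - t(-131) = (-8033/7624 + 1/13206) - (-6)*(-131) = (-8033*1/7624 + 1/13206) - 1*786 = (-8033/7624 + 1/13206) - 786 = -53038087/50341272 - 786 = -39621277879/50341272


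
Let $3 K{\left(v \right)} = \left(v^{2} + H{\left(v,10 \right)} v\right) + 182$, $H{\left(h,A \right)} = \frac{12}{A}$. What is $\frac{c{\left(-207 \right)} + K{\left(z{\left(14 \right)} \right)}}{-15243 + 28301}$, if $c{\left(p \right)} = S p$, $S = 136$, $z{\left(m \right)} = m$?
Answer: $- \frac{70051}{32645} \approx -2.1458$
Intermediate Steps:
$c{\left(p \right)} = 136 p$
$K{\left(v \right)} = \frac{182}{3} + \frac{v^{2}}{3} + \frac{2 v}{5}$ ($K{\left(v \right)} = \frac{\left(v^{2} + \frac{12}{10} v\right) + 182}{3} = \frac{\left(v^{2} + 12 \cdot \frac{1}{10} v\right) + 182}{3} = \frac{\left(v^{2} + \frac{6 v}{5}\right) + 182}{3} = \frac{182 + v^{2} + \frac{6 v}{5}}{3} = \frac{182}{3} + \frac{v^{2}}{3} + \frac{2 v}{5}$)
$\frac{c{\left(-207 \right)} + K{\left(z{\left(14 \right)} \right)}}{-15243 + 28301} = \frac{136 \left(-207\right) + \left(\frac{182}{3} + \frac{14^{2}}{3} + \frac{2}{5} \cdot 14\right)}{-15243 + 28301} = \frac{-28152 + \left(\frac{182}{3} + \frac{1}{3} \cdot 196 + \frac{28}{5}\right)}{13058} = \left(-28152 + \left(\frac{182}{3} + \frac{196}{3} + \frac{28}{5}\right)\right) \frac{1}{13058} = \left(-28152 + \frac{658}{5}\right) \frac{1}{13058} = \left(- \frac{140102}{5}\right) \frac{1}{13058} = - \frac{70051}{32645}$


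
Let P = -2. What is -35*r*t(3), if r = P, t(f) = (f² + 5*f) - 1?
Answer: 1610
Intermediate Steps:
t(f) = -1 + f² + 5*f
r = -2
-35*r*t(3) = -(-70)*(-1 + 3² + 5*3) = -(-70)*(-1 + 9 + 15) = -(-70)*23 = -35*(-46) = 1610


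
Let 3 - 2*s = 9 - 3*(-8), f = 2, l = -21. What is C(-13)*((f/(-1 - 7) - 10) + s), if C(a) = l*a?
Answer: -27573/4 ≈ -6893.3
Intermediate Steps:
C(a) = -21*a
s = -15 (s = 3/2 - (9 - 3*(-8))/2 = 3/2 - (9 + 24)/2 = 3/2 - ½*33 = 3/2 - 33/2 = -15)
C(-13)*((f/(-1 - 7) - 10) + s) = (-21*(-13))*((2/(-1 - 7) - 10) - 15) = 273*((2/(-8) - 10) - 15) = 273*((-⅛*2 - 10) - 15) = 273*((-¼ - 10) - 15) = 273*(-41/4 - 15) = 273*(-101/4) = -27573/4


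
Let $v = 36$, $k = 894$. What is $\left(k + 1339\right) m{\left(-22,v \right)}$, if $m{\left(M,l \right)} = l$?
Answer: $80388$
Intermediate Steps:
$\left(k + 1339\right) m{\left(-22,v \right)} = \left(894 + 1339\right) 36 = 2233 \cdot 36 = 80388$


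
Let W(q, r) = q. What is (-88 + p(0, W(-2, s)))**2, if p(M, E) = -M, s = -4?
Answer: 7744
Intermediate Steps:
(-88 + p(0, W(-2, s)))**2 = (-88 - 1*0)**2 = (-88 + 0)**2 = (-88)**2 = 7744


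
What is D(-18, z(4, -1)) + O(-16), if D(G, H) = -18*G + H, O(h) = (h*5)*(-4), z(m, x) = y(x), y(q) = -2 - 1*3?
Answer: 639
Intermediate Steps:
y(q) = -5 (y(q) = -2 - 3 = -5)
z(m, x) = -5
O(h) = -20*h (O(h) = (5*h)*(-4) = -20*h)
D(G, H) = H - 18*G
D(-18, z(4, -1)) + O(-16) = (-5 - 18*(-18)) - 20*(-16) = (-5 + 324) + 320 = 319 + 320 = 639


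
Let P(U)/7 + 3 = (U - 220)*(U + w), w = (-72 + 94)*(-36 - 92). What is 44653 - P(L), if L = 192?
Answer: -469630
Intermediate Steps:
w = -2816 (w = 22*(-128) = -2816)
P(U) = -21 + 7*(-2816 + U)*(-220 + U) (P(U) = -21 + 7*((U - 220)*(U - 2816)) = -21 + 7*((-220 + U)*(-2816 + U)) = -21 + 7*((-2816 + U)*(-220 + U)) = -21 + 7*(-2816 + U)*(-220 + U))
44653 - P(L) = 44653 - (4336619 - 21252*192 + 7*192**2) = 44653 - (4336619 - 4080384 + 7*36864) = 44653 - (4336619 - 4080384 + 258048) = 44653 - 1*514283 = 44653 - 514283 = -469630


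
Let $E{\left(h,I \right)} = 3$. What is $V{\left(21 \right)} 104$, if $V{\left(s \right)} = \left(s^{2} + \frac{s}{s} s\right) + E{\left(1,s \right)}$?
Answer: $48360$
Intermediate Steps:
$V{\left(s \right)} = 3 + s + s^{2}$ ($V{\left(s \right)} = \left(s^{2} + \frac{s}{s} s\right) + 3 = \left(s^{2} + 1 s\right) + 3 = \left(s^{2} + s\right) + 3 = \left(s + s^{2}\right) + 3 = 3 + s + s^{2}$)
$V{\left(21 \right)} 104 = \left(3 + 21 + 21^{2}\right) 104 = \left(3 + 21 + 441\right) 104 = 465 \cdot 104 = 48360$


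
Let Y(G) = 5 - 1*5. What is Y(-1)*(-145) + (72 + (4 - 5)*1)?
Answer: 71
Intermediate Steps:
Y(G) = 0 (Y(G) = 5 - 5 = 0)
Y(-1)*(-145) + (72 + (4 - 5)*1) = 0*(-145) + (72 + (4 - 5)*1) = 0 + (72 - 1*1) = 0 + (72 - 1) = 0 + 71 = 71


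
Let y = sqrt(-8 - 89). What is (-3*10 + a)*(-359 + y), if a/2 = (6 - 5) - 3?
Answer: 12206 - 34*I*sqrt(97) ≈ 12206.0 - 334.86*I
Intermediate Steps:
y = I*sqrt(97) (y = sqrt(-97) = I*sqrt(97) ≈ 9.8489*I)
a = -4 (a = 2*((6 - 5) - 3) = 2*(1 - 3) = 2*(-2) = -4)
(-3*10 + a)*(-359 + y) = (-3*10 - 4)*(-359 + I*sqrt(97)) = (-30 - 4)*(-359 + I*sqrt(97)) = -34*(-359 + I*sqrt(97)) = 12206 - 34*I*sqrt(97)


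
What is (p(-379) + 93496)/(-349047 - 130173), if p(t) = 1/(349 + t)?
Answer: -400697/2053800 ≈ -0.19510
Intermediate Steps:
(p(-379) + 93496)/(-349047 - 130173) = (1/(349 - 379) + 93496)/(-349047 - 130173) = (1/(-30) + 93496)/(-479220) = (-1/30 + 93496)*(-1/479220) = (2804879/30)*(-1/479220) = -400697/2053800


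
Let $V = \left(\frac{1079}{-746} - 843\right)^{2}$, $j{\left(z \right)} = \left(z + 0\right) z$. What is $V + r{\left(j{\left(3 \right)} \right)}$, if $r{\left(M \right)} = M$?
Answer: $\frac{396850830493}{556516} \approx 7.131 \cdot 10^{5}$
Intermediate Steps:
$j{\left(z \right)} = z^{2}$ ($j{\left(z \right)} = z z = z^{2}$)
$V = \frac{396845821849}{556516}$ ($V = \left(1079 \left(- \frac{1}{746}\right) - 843\right)^{2} = \left(- \frac{1079}{746} - 843\right)^{2} = \left(- \frac{629957}{746}\right)^{2} = \frac{396845821849}{556516} \approx 7.1309 \cdot 10^{5}$)
$V + r{\left(j{\left(3 \right)} \right)} = \frac{396845821849}{556516} + 3^{2} = \frac{396845821849}{556516} + 9 = \frac{396850830493}{556516}$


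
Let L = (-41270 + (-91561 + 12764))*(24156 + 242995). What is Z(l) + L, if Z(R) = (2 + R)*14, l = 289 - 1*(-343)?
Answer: -32076010241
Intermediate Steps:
l = 632 (l = 289 + 343 = 632)
Z(R) = 28 + 14*R
L = -32076019117 (L = (-41270 - 78797)*267151 = -120067*267151 = -32076019117)
Z(l) + L = (28 + 14*632) - 32076019117 = (28 + 8848) - 32076019117 = 8876 - 32076019117 = -32076010241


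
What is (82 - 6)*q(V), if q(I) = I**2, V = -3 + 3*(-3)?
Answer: 10944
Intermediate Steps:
V = -12 (V = -3 - 9 = -12)
(82 - 6)*q(V) = (82 - 6)*(-12)**2 = 76*144 = 10944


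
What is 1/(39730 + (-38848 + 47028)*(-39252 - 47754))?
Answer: -1/711669350 ≈ -1.4051e-9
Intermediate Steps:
1/(39730 + (-38848 + 47028)*(-39252 - 47754)) = 1/(39730 + 8180*(-87006)) = 1/(39730 - 711709080) = 1/(-711669350) = -1/711669350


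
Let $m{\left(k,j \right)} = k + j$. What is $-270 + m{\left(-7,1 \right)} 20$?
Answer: $-390$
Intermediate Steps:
$m{\left(k,j \right)} = j + k$
$-270 + m{\left(-7,1 \right)} 20 = -270 + \left(1 - 7\right) 20 = -270 - 120 = -390$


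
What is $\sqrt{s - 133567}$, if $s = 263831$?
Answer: $2 \sqrt{32566} \approx 360.92$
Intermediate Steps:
$\sqrt{s - 133567} = \sqrt{263831 - 133567} = \sqrt{130264} = 2 \sqrt{32566}$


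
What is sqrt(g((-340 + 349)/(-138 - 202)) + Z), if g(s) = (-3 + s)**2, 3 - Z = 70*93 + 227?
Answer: I*sqrt(777391559)/340 ≈ 82.005*I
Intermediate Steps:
Z = -6734 (Z = 3 - (70*93 + 227) = 3 - (6510 + 227) = 3 - 1*6737 = 3 - 6737 = -6734)
sqrt(g((-340 + 349)/(-138 - 202)) + Z) = sqrt((-3 + (-340 + 349)/(-138 - 202))**2 - 6734) = sqrt((-3 + 9/(-340))**2 - 6734) = sqrt((-3 + 9*(-1/340))**2 - 6734) = sqrt((-3 - 9/340)**2 - 6734) = sqrt((-1029/340)**2 - 6734) = sqrt(1058841/115600 - 6734) = sqrt(-777391559/115600) = I*sqrt(777391559)/340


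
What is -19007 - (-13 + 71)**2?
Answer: -22371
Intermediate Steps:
-19007 - (-13 + 71)**2 = -19007 - 1*58**2 = -19007 - 1*3364 = -19007 - 3364 = -22371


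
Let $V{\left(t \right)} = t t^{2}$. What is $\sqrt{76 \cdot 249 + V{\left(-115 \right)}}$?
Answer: $i \sqrt{1501951} \approx 1225.5 i$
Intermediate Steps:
$V{\left(t \right)} = t^{3}$
$\sqrt{76 \cdot 249 + V{\left(-115 \right)}} = \sqrt{76 \cdot 249 + \left(-115\right)^{3}} = \sqrt{18924 - 1520875} = \sqrt{-1501951} = i \sqrt{1501951}$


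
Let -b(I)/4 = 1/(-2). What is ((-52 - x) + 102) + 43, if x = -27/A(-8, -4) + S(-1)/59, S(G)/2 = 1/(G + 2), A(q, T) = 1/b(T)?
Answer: 8671/59 ≈ 146.97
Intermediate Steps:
b(I) = 2 (b(I) = -4/(-2) = -4*(-½) = 2)
A(q, T) = ½ (A(q, T) = 1/2 = ½)
S(G) = 2/(2 + G) (S(G) = 2/(G + 2) = 2/(2 + G))
x = -3184/59 (x = -27/½ + (2/(2 - 1))/59 = -27*2 + (2/1)*(1/59) = -54 + (2*1)*(1/59) = -54 + 2*(1/59) = -54 + 2/59 = -3184/59 ≈ -53.966)
((-52 - x) + 102) + 43 = ((-52 - 1*(-3184/59)) + 102) + 43 = ((-52 + 3184/59) + 102) + 43 = (116/59 + 102) + 43 = 6134/59 + 43 = 8671/59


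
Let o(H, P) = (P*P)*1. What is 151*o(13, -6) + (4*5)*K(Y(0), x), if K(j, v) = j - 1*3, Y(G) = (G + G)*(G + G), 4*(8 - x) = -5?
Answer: 5376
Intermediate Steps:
x = 37/4 (x = 8 - 1/4*(-5) = 8 + 5/4 = 37/4 ≈ 9.2500)
Y(G) = 4*G**2 (Y(G) = (2*G)*(2*G) = 4*G**2)
K(j, v) = -3 + j (K(j, v) = j - 3 = -3 + j)
o(H, P) = P**2 (o(H, P) = P**2*1 = P**2)
151*o(13, -6) + (4*5)*K(Y(0), x) = 151*(-6)**2 + (4*5)*(-3 + 4*0**2) = 151*36 + 20*(-3 + 4*0) = 5436 + 20*(-3 + 0) = 5436 + 20*(-3) = 5436 - 60 = 5376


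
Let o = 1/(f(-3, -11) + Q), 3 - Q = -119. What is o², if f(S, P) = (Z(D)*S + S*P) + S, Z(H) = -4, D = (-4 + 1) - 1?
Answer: 1/26896 ≈ 3.7180e-5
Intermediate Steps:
D = -4 (D = -3 - 1 = -4)
Q = 122 (Q = 3 - 1*(-119) = 3 + 119 = 122)
f(S, P) = -3*S + P*S (f(S, P) = (-4*S + S*P) + S = (-4*S + P*S) + S = -3*S + P*S)
o = 1/164 (o = 1/(-3*(-3 - 11) + 122) = 1/(-3*(-14) + 122) = 1/(42 + 122) = 1/164 ≈ 0.0060976)
o² = (1/164)² = 1/26896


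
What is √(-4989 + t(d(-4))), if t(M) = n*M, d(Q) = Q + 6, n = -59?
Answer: I*√5107 ≈ 71.463*I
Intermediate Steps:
d(Q) = 6 + Q
t(M) = -59*M
√(-4989 + t(d(-4))) = √(-4989 - 59*(6 - 4)) = √(-4989 - 59*2) = √(-4989 - 118) = √(-5107) = I*√5107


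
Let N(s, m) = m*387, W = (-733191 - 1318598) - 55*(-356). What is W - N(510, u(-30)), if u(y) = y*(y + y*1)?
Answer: -2728809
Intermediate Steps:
u(y) = 2*y² (u(y) = y*(y + y) = y*(2*y) = 2*y²)
W = -2032209 (W = -2051789 + 19580 = -2032209)
N(s, m) = 387*m
W - N(510, u(-30)) = -2032209 - 387*2*(-30)² = -2032209 - 387*2*900 = -2032209 - 387*1800 = -2032209 - 1*696600 = -2032209 - 696600 = -2728809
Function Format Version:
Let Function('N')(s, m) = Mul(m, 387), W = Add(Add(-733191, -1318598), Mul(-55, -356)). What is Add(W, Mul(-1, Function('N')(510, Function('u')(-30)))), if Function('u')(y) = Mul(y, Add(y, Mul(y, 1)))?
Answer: -2728809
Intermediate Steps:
Function('u')(y) = Mul(2, Pow(y, 2)) (Function('u')(y) = Mul(y, Add(y, y)) = Mul(y, Mul(2, y)) = Mul(2, Pow(y, 2)))
W = -2032209 (W = Add(-2051789, 19580) = -2032209)
Function('N')(s, m) = Mul(387, m)
Add(W, Mul(-1, Function('N')(510, Function('u')(-30)))) = Add(-2032209, Mul(-1, Mul(387, Mul(2, Pow(-30, 2))))) = Add(-2032209, Mul(-1, Mul(387, Mul(2, 900)))) = Add(-2032209, Mul(-1, Mul(387, 1800))) = Add(-2032209, Mul(-1, 696600)) = Add(-2032209, -696600) = -2728809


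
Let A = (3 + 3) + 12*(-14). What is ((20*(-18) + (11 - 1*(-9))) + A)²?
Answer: 252004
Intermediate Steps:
A = -162 (A = 6 - 168 = -162)
((20*(-18) + (11 - 1*(-9))) + A)² = ((20*(-18) + (11 - 1*(-9))) - 162)² = ((-360 + (11 + 9)) - 162)² = ((-360 + 20) - 162)² = (-340 - 162)² = (-502)² = 252004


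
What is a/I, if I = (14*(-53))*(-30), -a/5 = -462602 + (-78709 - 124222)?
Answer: 665533/4452 ≈ 149.49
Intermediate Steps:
a = 3327665 (a = -5*(-462602 + (-78709 - 124222)) = -5*(-462602 - 202931) = -5*(-665533) = 3327665)
I = 22260 (I = -742*(-30) = 22260)
a/I = 3327665/22260 = 3327665*(1/22260) = 665533/4452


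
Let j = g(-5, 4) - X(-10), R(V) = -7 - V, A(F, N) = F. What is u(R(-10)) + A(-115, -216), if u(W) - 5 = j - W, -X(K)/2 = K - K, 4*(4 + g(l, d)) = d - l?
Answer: -459/4 ≈ -114.75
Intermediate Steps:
g(l, d) = -4 - l/4 + d/4 (g(l, d) = -4 + (d - l)/4 = -4 + (-l/4 + d/4) = -4 - l/4 + d/4)
X(K) = 0 (X(K) = -2*(K - K) = -2*0 = 0)
j = -7/4 (j = (-4 - 1/4*(-5) + (1/4)*4) - 1*0 = (-4 + 5/4 + 1) + 0 = -7/4 + 0 = -7/4 ≈ -1.7500)
u(W) = 13/4 - W (u(W) = 5 + (-7/4 - W) = 13/4 - W)
u(R(-10)) + A(-115, -216) = (13/4 - (-7 - 1*(-10))) - 115 = (13/4 - (-7 + 10)) - 115 = (13/4 - 1*3) - 115 = (13/4 - 3) - 115 = 1/4 - 115 = -459/4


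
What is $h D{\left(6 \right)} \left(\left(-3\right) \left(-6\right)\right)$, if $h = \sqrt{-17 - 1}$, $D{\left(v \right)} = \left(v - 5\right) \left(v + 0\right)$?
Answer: $324 i \sqrt{2} \approx 458.21 i$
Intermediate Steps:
$D{\left(v \right)} = v \left(-5 + v\right)$ ($D{\left(v \right)} = \left(-5 + v\right) v = v \left(-5 + v\right)$)
$h = 3 i \sqrt{2}$ ($h = \sqrt{-18} = 3 i \sqrt{2} \approx 4.2426 i$)
$h D{\left(6 \right)} \left(\left(-3\right) \left(-6\right)\right) = 3 i \sqrt{2} \cdot 6 \left(-5 + 6\right) \left(\left(-3\right) \left(-6\right)\right) = 3 i \sqrt{2} \cdot 6 \cdot 1 \cdot 18 = 3 i \sqrt{2} \cdot 6 \cdot 18 = 18 i \sqrt{2} \cdot 18 = 324 i \sqrt{2}$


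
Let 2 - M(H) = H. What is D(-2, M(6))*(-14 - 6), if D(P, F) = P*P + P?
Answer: -40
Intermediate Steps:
M(H) = 2 - H
D(P, F) = P + P² (D(P, F) = P² + P = P + P²)
D(-2, M(6))*(-14 - 6) = (-2*(1 - 2))*(-14 - 6) = -2*(-1)*(-20) = 2*(-20) = -40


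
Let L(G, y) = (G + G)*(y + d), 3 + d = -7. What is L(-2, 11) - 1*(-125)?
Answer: 121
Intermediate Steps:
d = -10 (d = -3 - 7 = -10)
L(G, y) = 2*G*(-10 + y) (L(G, y) = (G + G)*(y - 10) = (2*G)*(-10 + y) = 2*G*(-10 + y))
L(-2, 11) - 1*(-125) = 2*(-2)*(-10 + 11) - 1*(-125) = 2*(-2)*1 + 125 = -4 + 125 = 121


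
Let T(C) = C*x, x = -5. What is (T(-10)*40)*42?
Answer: 84000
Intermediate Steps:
T(C) = -5*C (T(C) = C*(-5) = -5*C)
(T(-10)*40)*42 = (-5*(-10)*40)*42 = (50*40)*42 = 2000*42 = 84000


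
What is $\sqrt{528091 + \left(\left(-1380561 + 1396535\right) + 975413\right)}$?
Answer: $\sqrt{1519478} \approx 1232.7$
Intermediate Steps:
$\sqrt{528091 + \left(\left(-1380561 + 1396535\right) + 975413\right)} = \sqrt{528091 + \left(15974 + 975413\right)} = \sqrt{528091 + 991387} = \sqrt{1519478}$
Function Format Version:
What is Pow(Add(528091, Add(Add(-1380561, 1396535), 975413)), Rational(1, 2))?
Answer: Pow(1519478, Rational(1, 2)) ≈ 1232.7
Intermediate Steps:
Pow(Add(528091, Add(Add(-1380561, 1396535), 975413)), Rational(1, 2)) = Pow(Add(528091, Add(15974, 975413)), Rational(1, 2)) = Pow(Add(528091, 991387), Rational(1, 2)) = Pow(1519478, Rational(1, 2))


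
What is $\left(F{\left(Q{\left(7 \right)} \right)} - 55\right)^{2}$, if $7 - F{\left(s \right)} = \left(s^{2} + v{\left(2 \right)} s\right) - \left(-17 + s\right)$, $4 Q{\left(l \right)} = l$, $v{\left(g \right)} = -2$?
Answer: $\frac{1010025}{256} \approx 3945.4$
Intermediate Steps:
$Q{\left(l \right)} = \frac{l}{4}$
$F{\left(s \right)} = -10 - s^{2} + 3 s$ ($F{\left(s \right)} = 7 - \left(\left(s^{2} - 2 s\right) - \left(-17 + s\right)\right) = 7 - \left(17 + s^{2} - 3 s\right) = -10 - s^{2} + 3 s$)
$\left(F{\left(Q{\left(7 \right)} \right)} - 55\right)^{2} = \left(\left(-10 - \left(\frac{1}{4} \cdot 7\right)^{2} + 3 \cdot \frac{1}{4} \cdot 7\right) - 55\right)^{2} = \left(\left(-10 - \left(\frac{7}{4}\right)^{2} + 3 \cdot \frac{7}{4}\right) - 55\right)^{2} = \left(\left(-10 - \frac{49}{16} + \frac{21}{4}\right) - 55\right)^{2} = \left(- \frac{125}{16} - 55\right)^{2} = \left(- \frac{1005}{16}\right)^{2} = \frac{1010025}{256}$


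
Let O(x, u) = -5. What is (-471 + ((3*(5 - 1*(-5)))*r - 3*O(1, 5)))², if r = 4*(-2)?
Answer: 484416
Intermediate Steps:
r = -8
(-471 + ((3*(5 - 1*(-5)))*r - 3*O(1, 5)))² = (-471 + ((3*(5 - 1*(-5)))*(-8) - 3*(-5)))² = (-471 + ((3*(5 + 5))*(-8) + 15))² = (-471 + ((3*10)*(-8) + 15))² = (-471 + (30*(-8) + 15))² = (-471 + (-240 + 15))² = (-471 - 225)² = (-696)² = 484416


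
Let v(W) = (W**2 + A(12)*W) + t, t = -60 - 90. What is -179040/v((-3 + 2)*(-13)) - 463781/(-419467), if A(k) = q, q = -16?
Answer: 25063008763/26426421 ≈ 948.41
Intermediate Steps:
t = -150
A(k) = -16
v(W) = -150 + W**2 - 16*W (v(W) = (W**2 - 16*W) - 150 = -150 + W**2 - 16*W)
-179040/v((-3 + 2)*(-13)) - 463781/(-419467) = -179040/(-150 + ((-3 + 2)*(-13))**2 - 16*(-3 + 2)*(-13)) - 463781/(-419467) = -179040/(-150 + (-1*(-13))**2 - (-16)*(-13)) - 463781*(-1/419467) = -179040/(-150 + 13**2 - 16*13) + 463781/419467 = -179040/(-150 + 169 - 208) + 463781/419467 = -179040/(-189) + 463781/419467 = -179040*(-1/189) + 463781/419467 = 59680/63 + 463781/419467 = 25063008763/26426421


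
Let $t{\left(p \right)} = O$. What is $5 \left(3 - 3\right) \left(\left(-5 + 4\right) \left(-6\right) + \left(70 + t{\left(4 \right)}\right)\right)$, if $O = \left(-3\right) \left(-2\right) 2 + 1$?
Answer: $0$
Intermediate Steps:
$O = 13$ ($O = 6 \cdot 2 + 1 = 12 + 1 = 13$)
$t{\left(p \right)} = 13$
$5 \left(3 - 3\right) \left(\left(-5 + 4\right) \left(-6\right) + \left(70 + t{\left(4 \right)}\right)\right) = 5 \left(3 - 3\right) \left(\left(-5 + 4\right) \left(-6\right) + \left(70 + 13\right)\right) = 5 \cdot 0 \left(\left(-1\right) \left(-6\right) + 83\right) = 0 \left(6 + 83\right) = 0 \cdot 89 = 0$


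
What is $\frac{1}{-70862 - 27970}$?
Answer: $- \frac{1}{98832} \approx -1.0118 \cdot 10^{-5}$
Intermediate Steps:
$\frac{1}{-70862 - 27970} = \frac{1}{-98832} = - \frac{1}{98832}$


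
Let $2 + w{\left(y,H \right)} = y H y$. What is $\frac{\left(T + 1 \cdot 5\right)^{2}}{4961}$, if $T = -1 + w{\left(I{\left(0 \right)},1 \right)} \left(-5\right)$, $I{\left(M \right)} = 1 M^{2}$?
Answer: $\frac{196}{4961} \approx 0.039508$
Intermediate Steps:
$I{\left(M \right)} = M^{2}$
$w{\left(y,H \right)} = -2 + H y^{2}$ ($w{\left(y,H \right)} = -2 + y H y = -2 + H y y = -2 + H y^{2}$)
$T = 9$ ($T = -1 + \left(-2 + 1 \left(0^{2}\right)^{2}\right) \left(-5\right) = -1 + \left(-2 + 1 \cdot 0^{2}\right) \left(-5\right) = -1 + \left(-2 + 1 \cdot 0\right) \left(-5\right) = -1 + \left(-2 + 0\right) \left(-5\right) = -1 - -10 = -1 + 10 = 9$)
$\frac{\left(T + 1 \cdot 5\right)^{2}}{4961} = \frac{\left(9 + 1 \cdot 5\right)^{2}}{4961} = \left(9 + 5\right)^{2} \cdot \frac{1}{4961} = 14^{2} \cdot \frac{1}{4961} = 196 \cdot \frac{1}{4961} = \frac{196}{4961}$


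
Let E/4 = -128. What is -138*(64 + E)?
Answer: 61824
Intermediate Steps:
E = -512 (E = 4*(-128) = -512)
-138*(64 + E) = -138*(64 - 512) = -138*(-448) = 61824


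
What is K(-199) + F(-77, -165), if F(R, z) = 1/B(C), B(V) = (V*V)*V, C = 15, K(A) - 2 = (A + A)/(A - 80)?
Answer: 358531/104625 ≈ 3.4268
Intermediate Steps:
K(A) = 2 + 2*A/(-80 + A) (K(A) = 2 + (A + A)/(A - 80) = 2 + (2*A)/(-80 + A) = 2 + 2*A/(-80 + A))
B(V) = V³ (B(V) = V²*V = V³)
F(R, z) = 1/3375 (F(R, z) = 1/(15³) = 1/3375)
K(-199) + F(-77, -165) = 4*(-40 - 199)/(-80 - 199) + 1/3375 = 4*(-239)/(-279) + 1/3375 = 4*(-1/279)*(-239) + 1/3375 = 956/279 + 1/3375 = 358531/104625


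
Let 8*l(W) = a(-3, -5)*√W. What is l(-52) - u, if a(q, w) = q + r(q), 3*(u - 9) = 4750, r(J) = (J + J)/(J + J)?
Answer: -4777/3 - I*√13/2 ≈ -1592.3 - 1.8028*I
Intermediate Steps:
r(J) = 1 (r(J) = (2*J)/((2*J)) = (2*J)*(1/(2*J)) = 1)
u = 4777/3 (u = 9 + (⅓)*4750 = 9 + 4750/3 = 4777/3 ≈ 1592.3)
a(q, w) = 1 + q (a(q, w) = q + 1 = 1 + q)
l(W) = -√W/4 (l(W) = ((1 - 3)*√W)/8 = (-2*√W)/8 = -√W/4)
l(-52) - u = -I*√13/2 - 1*4777/3 = -I*√13/2 - 4777/3 = -4777/3 - I*√13/2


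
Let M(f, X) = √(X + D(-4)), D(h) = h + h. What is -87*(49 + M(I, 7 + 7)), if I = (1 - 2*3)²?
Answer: -4263 - 87*√6 ≈ -4476.1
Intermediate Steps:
D(h) = 2*h
I = 25 (I = (1 - 6)² = (-5)² = 25)
M(f, X) = √(-8 + X) (M(f, X) = √(X + 2*(-4)) = √(X - 8) = √(-8 + X))
-87*(49 + M(I, 7 + 7)) = -87*(49 + √(-8 + (7 + 7))) = -87*(49 + √(-8 + 14)) = -87*(49 + √6) = -4263 - 87*√6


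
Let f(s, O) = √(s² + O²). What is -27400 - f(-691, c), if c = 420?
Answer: -27400 - √653881 ≈ -28209.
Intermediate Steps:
f(s, O) = √(O² + s²)
-27400 - f(-691, c) = -27400 - √(420² + (-691)²) = -27400 - √(176400 + 477481) = -27400 - √653881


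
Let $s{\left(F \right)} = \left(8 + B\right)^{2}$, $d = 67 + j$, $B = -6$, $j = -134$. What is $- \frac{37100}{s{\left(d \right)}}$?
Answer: $-9275$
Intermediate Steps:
$d = -67$ ($d = 67 - 134 = -67$)
$s{\left(F \right)} = 4$ ($s{\left(F \right)} = \left(8 - 6\right)^{2} = 2^{2} = 4$)
$- \frac{37100}{s{\left(d \right)}} = - \frac{37100}{4} = \left(-37100\right) \frac{1}{4} = -9275$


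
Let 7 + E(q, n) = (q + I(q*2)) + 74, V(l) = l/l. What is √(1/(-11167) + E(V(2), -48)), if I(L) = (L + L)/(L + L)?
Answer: √8604419174/11167 ≈ 8.3066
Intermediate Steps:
I(L) = 1 (I(L) = (2*L)/((2*L)) = (2*L)*(1/(2*L)) = 1)
V(l) = 1
E(q, n) = 68 + q (E(q, n) = -7 + ((q + 1) + 74) = -7 + ((1 + q) + 74) = -7 + (75 + q) = 68 + q)
√(1/(-11167) + E(V(2), -48)) = √(1/(-11167) + (68 + 1)) = √(-1/11167 + 69) = √(770522/11167) = √8604419174/11167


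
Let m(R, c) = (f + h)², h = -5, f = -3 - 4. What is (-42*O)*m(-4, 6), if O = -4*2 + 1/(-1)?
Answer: 54432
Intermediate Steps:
f = -7
m(R, c) = 144 (m(R, c) = (-7 - 5)² = (-12)² = 144)
O = -9 (O = -8 - 1 = -9)
(-42*O)*m(-4, 6) = -42*(-9)*144 = 378*144 = 54432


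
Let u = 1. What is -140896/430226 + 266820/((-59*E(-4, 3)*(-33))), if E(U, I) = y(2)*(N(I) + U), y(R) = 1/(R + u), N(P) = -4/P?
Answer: -43230221003/558433348 ≈ -77.413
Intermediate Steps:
y(R) = 1/(1 + R) (y(R) = 1/(R + 1) = 1/(1 + R))
E(U, I) = -4/(3*I) + U/3 (E(U, I) = (-4/I + U)/(1 + 2) = (U - 4/I)/3 = -4/(3*I) + U/3)
-140896/430226 + 266820/((-59*E(-4, 3)*(-33))) = -140896/430226 + 266820/((-59*(-4 + 3*(-4))/(3*3)*(-33))) = -140896*1/430226 + 266820/((-59*(-4 - 12)/(3*3)*(-33))) = -70448/215113 + 266820/((-59*(-16)/(3*3)*(-33))) = -70448/215113 + 266820/((-59*(-16/9)*(-33))) = -70448/215113 + 266820/(((944/9)*(-33))) = -70448/215113 + 266820/(-10384/3) = -70448/215113 + 266820*(-3/10384) = -70448/215113 - 200115/2596 = -43230221003/558433348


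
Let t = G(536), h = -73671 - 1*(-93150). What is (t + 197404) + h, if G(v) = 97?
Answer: 216980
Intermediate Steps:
h = 19479 (h = -73671 + 93150 = 19479)
t = 97
(t + 197404) + h = (97 + 197404) + 19479 = 197501 + 19479 = 216980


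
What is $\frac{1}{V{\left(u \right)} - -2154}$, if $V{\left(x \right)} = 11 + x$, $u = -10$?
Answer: $\frac{1}{2155} \approx 0.00046404$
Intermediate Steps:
$\frac{1}{V{\left(u \right)} - -2154} = \frac{1}{\left(11 - 10\right) - -2154} = \frac{1}{1 + \left(-2810 + 4964\right)} = \frac{1}{1 + 2154} = \frac{1}{2155}$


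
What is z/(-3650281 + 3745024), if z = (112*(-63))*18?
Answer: -4704/3509 ≈ -1.3406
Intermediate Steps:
z = -127008 (z = -7056*18 = -127008)
z/(-3650281 + 3745024) = -127008/(-3650281 + 3745024) = -127008/94743 = -127008*1/94743 = -4704/3509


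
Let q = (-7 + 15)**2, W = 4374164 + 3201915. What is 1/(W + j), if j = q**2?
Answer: 1/7580175 ≈ 1.3192e-7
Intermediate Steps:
W = 7576079
q = 64 (q = 8**2 = 64)
j = 4096 (j = 64**2 = 4096)
1/(W + j) = 1/(7576079 + 4096) = 1/7580175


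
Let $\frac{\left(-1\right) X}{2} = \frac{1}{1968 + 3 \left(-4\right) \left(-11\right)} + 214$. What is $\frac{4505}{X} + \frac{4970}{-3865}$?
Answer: $- \frac{4103187844}{347386973} \approx -11.812$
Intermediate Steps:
$X = - \frac{449401}{1050}$ ($X = - 2 \left(\frac{1}{1968 + 3 \left(-4\right) \left(-11\right)} + 214\right) = - 2 \left(\frac{1}{1968 - -132} + 214\right) = - 2 \left(\frac{1}{1968 + 132} + 214\right) = - 2 \left(\frac{1}{2100} + 214\right) = \left(-2\right) \frac{449401}{2100} = - \frac{449401}{1050} \approx -428.0$)
$\frac{4505}{X} + \frac{4970}{-3865} = \frac{4505}{- \frac{449401}{1050}} + \frac{4970}{-3865} = 4505 \left(- \frac{1050}{449401}\right) + 4970 \left(- \frac{1}{3865}\right) = - \frac{4730250}{449401} - \frac{994}{773} = - \frac{4103187844}{347386973}$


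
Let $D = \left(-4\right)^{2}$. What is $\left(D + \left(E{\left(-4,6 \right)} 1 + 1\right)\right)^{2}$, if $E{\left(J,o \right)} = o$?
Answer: $529$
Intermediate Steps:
$D = 16$
$\left(D + \left(E{\left(-4,6 \right)} 1 + 1\right)\right)^{2} = \left(16 + \left(6 \cdot 1 + 1\right)\right)^{2} = \left(16 + \left(6 + 1\right)\right)^{2} = \left(16 + 7\right)^{2} = 23^{2} = 529$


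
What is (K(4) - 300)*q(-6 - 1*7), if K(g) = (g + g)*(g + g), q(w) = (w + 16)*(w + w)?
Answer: 18408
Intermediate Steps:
q(w) = 2*w*(16 + w) (q(w) = (16 + w)*(2*w) = 2*w*(16 + w))
K(g) = 4*g**2 (K(g) = (2*g)*(2*g) = 4*g**2)
(K(4) - 300)*q(-6 - 1*7) = (4*4**2 - 300)*(2*(-6 - 1*7)*(16 + (-6 - 1*7))) = (4*16 - 300)*(2*(-6 - 7)*(16 + (-6 - 7))) = (64 - 300)*(2*(-13)*(16 - 13)) = -472*(-13)*3 = -236*(-78) = 18408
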